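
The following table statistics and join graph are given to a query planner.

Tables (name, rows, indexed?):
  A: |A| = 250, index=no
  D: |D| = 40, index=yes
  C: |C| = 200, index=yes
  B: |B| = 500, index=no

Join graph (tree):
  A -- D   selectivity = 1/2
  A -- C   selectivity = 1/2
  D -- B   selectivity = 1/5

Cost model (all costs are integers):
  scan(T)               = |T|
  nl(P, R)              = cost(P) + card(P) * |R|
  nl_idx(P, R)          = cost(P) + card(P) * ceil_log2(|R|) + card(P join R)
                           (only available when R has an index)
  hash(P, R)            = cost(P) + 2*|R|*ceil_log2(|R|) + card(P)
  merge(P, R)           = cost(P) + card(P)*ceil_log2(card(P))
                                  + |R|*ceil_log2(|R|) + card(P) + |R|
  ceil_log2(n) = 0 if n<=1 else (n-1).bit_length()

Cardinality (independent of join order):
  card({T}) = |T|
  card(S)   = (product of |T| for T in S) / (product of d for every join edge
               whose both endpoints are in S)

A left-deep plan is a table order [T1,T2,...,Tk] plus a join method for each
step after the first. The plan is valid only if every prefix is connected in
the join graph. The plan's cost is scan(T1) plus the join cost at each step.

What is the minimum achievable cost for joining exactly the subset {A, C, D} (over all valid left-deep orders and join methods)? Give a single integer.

9180

Selinger DP over subsets of {A,C,D}:
  {A}: scan cost=250, card=250
  {D}: scan cost=40, card=40
  {C}: scan cost=200, card=200
  {AD}: card=5000; try (D,hash)→980, (A,merge)→2570, (D,merge)→2780, (A,hash)→4080, (D,nl_idx)→6750, (A,nl)→10040 …(+1); best=980 via (D,hash)
  {AC}: card=25000; try (C,hash)→3700, (A,merge)→4250, (C,merge)→4300, (A,hash)→4400, (C,nl_idx)→27250, (A,nl)→50200 …(+1); best=3700 via (C,hash)
  {ACD}: card=500000; try (C,hash)→9180, (D,hash)→29180, (C,merge)→72780, (D,merge)→403980, (C,nl_idx)→540980, (D,nl_idx)→653700 …(+2); best=9180 via (C,hash)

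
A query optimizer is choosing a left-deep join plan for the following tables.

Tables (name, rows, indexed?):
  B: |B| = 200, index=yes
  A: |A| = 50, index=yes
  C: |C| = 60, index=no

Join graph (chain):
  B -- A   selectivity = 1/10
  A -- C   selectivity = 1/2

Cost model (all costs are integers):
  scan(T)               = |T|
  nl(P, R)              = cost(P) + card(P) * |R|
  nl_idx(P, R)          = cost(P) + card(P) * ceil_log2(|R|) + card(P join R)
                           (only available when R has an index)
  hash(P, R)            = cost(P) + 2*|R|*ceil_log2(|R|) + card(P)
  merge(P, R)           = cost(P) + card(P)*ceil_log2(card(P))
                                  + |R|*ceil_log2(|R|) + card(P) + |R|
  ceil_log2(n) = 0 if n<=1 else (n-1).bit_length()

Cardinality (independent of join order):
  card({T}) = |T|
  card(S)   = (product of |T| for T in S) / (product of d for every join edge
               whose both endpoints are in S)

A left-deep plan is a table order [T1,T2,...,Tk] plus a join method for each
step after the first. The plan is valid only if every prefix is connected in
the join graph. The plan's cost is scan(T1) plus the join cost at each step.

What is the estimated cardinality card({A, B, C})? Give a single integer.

Tables in S: A(50), B(200), C(60)
Edges inside S: B-A(d=10), A-C(d=2)
numerator = 50 * 200 * 60 = 600000
denominator = 10 * 2 = 20
card(S) = 600000 / 20 = 30000

30000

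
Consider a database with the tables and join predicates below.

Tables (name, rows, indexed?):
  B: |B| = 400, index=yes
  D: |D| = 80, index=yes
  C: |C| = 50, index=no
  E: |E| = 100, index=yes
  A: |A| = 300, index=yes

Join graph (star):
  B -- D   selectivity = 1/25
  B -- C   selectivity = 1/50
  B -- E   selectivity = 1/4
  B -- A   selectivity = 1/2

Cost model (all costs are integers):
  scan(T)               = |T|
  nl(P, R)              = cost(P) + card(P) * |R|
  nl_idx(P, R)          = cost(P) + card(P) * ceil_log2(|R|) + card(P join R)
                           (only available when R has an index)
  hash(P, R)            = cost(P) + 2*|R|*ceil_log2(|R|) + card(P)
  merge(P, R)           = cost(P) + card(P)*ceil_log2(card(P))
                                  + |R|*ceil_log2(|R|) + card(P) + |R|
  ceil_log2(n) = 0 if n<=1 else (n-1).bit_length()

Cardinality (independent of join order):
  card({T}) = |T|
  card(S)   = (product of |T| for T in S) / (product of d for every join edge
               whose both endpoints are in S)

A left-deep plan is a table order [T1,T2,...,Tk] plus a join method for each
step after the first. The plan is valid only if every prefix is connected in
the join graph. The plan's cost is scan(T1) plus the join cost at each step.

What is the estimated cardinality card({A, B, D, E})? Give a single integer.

Tables in S: A(300), B(400), D(80), E(100)
Edges inside S: B-D(d=25), B-E(d=4), B-A(d=2)
numerator = 300 * 400 * 80 * 100 = 960000000
denominator = 25 * 4 * 2 = 200
card(S) = 960000000 / 200 = 4800000

4800000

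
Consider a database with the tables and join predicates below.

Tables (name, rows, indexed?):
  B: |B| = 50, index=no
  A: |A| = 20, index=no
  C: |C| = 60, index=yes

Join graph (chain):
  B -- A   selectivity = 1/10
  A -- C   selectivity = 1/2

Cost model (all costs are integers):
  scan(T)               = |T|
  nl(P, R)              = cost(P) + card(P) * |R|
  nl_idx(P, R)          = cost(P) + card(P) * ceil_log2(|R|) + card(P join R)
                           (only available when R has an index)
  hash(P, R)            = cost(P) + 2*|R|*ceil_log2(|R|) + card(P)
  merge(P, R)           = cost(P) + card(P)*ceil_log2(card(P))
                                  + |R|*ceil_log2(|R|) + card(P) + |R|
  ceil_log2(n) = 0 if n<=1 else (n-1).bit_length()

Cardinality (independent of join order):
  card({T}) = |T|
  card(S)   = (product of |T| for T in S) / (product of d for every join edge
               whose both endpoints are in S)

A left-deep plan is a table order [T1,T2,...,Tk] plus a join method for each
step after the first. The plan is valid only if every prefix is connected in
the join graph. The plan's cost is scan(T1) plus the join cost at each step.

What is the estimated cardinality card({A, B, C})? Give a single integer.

3000

Tables in S: A(20), B(50), C(60)
Edges inside S: B-A(d=10), A-C(d=2)
numerator = 20 * 50 * 60 = 60000
denominator = 10 * 2 = 20
card(S) = 60000 / 20 = 3000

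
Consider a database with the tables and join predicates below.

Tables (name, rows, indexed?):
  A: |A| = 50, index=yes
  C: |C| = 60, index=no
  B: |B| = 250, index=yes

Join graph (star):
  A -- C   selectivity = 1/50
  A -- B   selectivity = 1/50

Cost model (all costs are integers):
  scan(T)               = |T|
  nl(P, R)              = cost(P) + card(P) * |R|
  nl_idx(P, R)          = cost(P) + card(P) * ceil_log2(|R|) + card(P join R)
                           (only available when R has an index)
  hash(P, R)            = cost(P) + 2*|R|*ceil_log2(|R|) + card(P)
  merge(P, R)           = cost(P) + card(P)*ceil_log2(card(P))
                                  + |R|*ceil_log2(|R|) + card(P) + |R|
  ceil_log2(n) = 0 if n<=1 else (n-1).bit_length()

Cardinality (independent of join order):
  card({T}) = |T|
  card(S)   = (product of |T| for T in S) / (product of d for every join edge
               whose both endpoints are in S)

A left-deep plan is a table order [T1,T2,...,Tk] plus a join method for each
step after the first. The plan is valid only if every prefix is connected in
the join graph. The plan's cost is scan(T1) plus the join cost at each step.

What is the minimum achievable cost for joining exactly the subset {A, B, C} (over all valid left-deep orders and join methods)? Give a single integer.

Selinger DP over subsets of {A,B,C}:
  {A}: scan cost=50, card=50
  {C}: scan cost=60, card=60
  {B}: scan cost=250, card=250
  {AC}: card=60; try (A,nl_idx)→480, (A,hash)→720, (C,hash)→820, (C,merge)→820, (A,merge)→830, (C,nl)→3050 …(+1); best=480 via (A,nl_idx)
  {AB}: card=250; try (B,nl_idx)→700, (A,hash)→1100, (A,nl_idx)→2000, (B,merge)→2650, (A,merge)→2850, (B,hash)→4100 …(+2); best=700 via (B,nl_idx)
  {ABC}: card=300; try (B,nl_idx)→1260, (C,hash)→1670, (B,merge)→3150, (C,merge)→3370, (B,hash)→4540, (B,nl)→15480 …(+1); best=1260 via (B,nl_idx)

1260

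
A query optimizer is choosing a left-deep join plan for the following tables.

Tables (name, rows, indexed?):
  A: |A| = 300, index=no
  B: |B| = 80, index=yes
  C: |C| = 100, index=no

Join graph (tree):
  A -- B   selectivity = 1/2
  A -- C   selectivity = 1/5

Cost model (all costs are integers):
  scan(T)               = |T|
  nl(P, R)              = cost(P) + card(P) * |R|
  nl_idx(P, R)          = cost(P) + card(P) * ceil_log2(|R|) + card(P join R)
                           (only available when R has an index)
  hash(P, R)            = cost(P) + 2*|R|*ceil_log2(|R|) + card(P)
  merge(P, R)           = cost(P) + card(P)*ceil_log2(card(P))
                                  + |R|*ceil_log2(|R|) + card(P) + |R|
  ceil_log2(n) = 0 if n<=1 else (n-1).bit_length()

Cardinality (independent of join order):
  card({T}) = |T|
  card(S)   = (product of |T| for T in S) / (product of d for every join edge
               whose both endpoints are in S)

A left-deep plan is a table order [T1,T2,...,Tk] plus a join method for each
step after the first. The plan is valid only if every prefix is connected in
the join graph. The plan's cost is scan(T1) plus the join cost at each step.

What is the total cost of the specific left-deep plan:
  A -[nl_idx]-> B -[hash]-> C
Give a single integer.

step 1: scan A: cost=300, card=300
step 2: join B via nl_idx
    card(P join B) = 300*80/(2) = 12000
    cost = 300 + 300*7 + 12000 = 14400
step 3: join C via hash
    card(P join C) = 12000*100/(5) = 240000
    cost = 14400 + 2*100*7 + 12000 = 27800

27800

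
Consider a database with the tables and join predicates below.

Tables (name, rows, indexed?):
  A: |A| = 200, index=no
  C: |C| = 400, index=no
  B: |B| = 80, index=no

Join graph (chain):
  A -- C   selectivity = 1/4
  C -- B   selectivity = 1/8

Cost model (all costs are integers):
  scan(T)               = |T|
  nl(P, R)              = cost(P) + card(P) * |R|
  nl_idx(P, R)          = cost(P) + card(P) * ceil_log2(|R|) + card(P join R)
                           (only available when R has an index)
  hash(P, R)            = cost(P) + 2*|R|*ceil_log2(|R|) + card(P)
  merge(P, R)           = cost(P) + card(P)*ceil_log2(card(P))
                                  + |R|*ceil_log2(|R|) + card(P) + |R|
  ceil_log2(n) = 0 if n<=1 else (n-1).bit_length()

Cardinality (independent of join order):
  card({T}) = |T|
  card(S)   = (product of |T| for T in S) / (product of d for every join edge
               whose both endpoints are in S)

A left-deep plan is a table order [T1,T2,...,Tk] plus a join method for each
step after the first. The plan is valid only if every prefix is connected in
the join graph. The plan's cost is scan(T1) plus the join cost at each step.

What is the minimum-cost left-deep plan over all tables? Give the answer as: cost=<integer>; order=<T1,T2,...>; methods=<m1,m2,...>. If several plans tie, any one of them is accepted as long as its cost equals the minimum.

Selinger DP (subsets sized 1..n):
  {A}: scan cost=200, card=200
  {C}: scan cost=400, card=400
  {B}: scan cost=80, card=80
  {AC}: card=20000; try (A,hash)→4000, (C,merge)→6000, (A,merge)→6200, (C,hash)→7600, (C,nl)→80200, (A,nl)→80400; best=4000 via (A,hash)
  {BC}: card=4000; try (B,hash)→1920, (C,merge)→4720, (B,merge)→5040, (C,hash)→7360, (C,nl)→32080, (B,nl)→32400; best=1920 via (B,hash)
  {ABC}: card=200000; try (A,hash)→9120, (B,hash)→25120, (A,merge)→55720, (B,merge)→324640, (A,nl)→801920, (B,nl)→1604000; best=9120 via (A,hash)

cost=9120; order=C,B,A; methods=hash,hash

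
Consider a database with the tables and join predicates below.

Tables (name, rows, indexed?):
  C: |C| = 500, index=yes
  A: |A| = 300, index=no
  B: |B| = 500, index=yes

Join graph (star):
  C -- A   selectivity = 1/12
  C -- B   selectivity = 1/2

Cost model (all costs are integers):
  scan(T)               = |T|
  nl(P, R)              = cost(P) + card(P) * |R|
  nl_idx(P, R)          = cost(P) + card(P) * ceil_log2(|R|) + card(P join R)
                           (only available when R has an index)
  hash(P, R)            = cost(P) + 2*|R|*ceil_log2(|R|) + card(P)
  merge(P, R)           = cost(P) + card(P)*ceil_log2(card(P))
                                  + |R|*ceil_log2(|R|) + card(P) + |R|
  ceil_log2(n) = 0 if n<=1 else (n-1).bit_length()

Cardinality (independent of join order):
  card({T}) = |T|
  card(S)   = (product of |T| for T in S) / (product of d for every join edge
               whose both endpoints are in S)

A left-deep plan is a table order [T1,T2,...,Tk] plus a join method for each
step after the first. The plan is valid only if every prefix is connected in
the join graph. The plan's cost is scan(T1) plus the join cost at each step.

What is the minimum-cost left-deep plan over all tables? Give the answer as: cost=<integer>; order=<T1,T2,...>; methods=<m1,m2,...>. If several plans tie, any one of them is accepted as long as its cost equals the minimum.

Selinger DP (subsets sized 1..n):
  {C}: scan cost=500, card=500
  {A}: scan cost=300, card=300
  {B}: scan cost=500, card=500
  {AC}: card=12500; try (A,hash)→6400, (C,merge)→8300, (A,merge)→8500, (C,hash)→9600, (C,nl_idx)→15500, (C,nl)→150300 …(+1); best=6400 via (A,hash)
  {BC}: card=125000; try (C,hash)→10000, (B,hash)→10000, (C,merge)→10500, (B,merge)→10500, (C,nl_idx)→130000, (B,nl_idx)→130000 …(+2); best=10000 via (C,hash)
  {ABC}: card=3125000; try (B,hash)→27900, (A,hash)→140400, (B,merge)→198900, (A,merge)→2263000, (B,nl_idx)→3243900, (B,nl)→6256400 …(+1); best=27900 via (B,hash)

cost=27900; order=C,A,B; methods=hash,hash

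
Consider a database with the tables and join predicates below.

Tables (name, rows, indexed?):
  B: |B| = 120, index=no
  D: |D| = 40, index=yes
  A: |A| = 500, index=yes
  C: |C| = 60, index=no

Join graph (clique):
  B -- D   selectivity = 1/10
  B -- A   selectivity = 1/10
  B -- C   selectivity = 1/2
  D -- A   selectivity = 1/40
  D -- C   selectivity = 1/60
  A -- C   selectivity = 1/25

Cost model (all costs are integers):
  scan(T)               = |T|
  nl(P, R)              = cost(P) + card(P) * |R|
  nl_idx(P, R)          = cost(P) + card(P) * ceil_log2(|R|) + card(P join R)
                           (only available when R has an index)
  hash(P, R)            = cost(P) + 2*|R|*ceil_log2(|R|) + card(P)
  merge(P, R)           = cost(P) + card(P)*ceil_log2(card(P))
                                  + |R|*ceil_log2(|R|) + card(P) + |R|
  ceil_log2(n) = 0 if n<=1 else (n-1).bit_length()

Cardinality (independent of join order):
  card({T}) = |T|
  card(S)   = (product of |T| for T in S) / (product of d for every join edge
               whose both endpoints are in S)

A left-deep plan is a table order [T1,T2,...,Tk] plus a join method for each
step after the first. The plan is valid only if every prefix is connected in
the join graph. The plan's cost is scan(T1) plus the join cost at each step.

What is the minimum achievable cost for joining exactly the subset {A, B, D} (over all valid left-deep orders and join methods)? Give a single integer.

Selinger DP over subsets of {A,B,D}:
  {B}: scan cost=120, card=120
  {D}: scan cost=40, card=40
  {A}: scan cost=500, card=500
  {BD}: card=480; try (D,hash)→720, (B,merge)→1280, (D,nl_idx)→1320, (D,merge)→1360, (B,hash)→1760, (B,nl)→4840 …(+1); best=720 via (D,hash)
  {AB}: card=6000; try (B,hash)→2680, (A,merge)→6080, (B,merge)→6460, (A,nl_idx)→7200, (A,hash)→9240, (A,nl)→60120 …(+1); best=2680 via (B,hash)
  {AD}: card=500; try (A,nl_idx)→900, (D,hash)→1480, (D,nl_idx)→4000, (A,merge)→5320, (D,merge)→5780, (A,hash)→9080 …(+2); best=900 via (A,nl_idx)
  {ABD}: card=600; try (B,hash)→3080, (A,nl_idx)→5640, (B,merge)→6860, (D,hash)→9160, (A,hash)→10200, (A,merge)→10520 …(+5); best=3080 via (B,hash)

3080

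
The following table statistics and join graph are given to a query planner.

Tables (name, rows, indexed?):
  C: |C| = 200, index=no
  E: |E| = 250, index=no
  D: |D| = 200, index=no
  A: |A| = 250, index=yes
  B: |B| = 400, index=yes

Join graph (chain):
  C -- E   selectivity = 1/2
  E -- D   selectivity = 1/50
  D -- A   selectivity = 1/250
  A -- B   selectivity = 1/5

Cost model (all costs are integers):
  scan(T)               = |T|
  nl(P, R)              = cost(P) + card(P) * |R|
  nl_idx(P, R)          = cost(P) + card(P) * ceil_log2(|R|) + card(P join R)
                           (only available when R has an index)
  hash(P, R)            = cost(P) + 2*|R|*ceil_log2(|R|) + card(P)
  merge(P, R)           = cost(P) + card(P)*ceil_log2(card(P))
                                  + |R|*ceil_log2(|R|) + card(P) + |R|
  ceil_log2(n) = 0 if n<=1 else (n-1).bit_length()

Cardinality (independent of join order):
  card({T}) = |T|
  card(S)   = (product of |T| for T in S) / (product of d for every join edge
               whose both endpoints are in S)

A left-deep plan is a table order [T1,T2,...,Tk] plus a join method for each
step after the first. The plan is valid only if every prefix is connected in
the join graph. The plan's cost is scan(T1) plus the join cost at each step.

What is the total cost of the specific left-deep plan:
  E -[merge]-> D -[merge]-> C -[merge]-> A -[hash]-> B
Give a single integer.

step 1: scan E: cost=250, card=250
step 2: join D via merge
    card(P join D) = 250*200/(50) = 1000
    cost = 250 + 250*8 + 200*8 + 250 + 200 = 4300
step 3: join C via merge
    card(P join C) = 1000*200/(2) = 100000
    cost = 4300 + 1000*10 + 200*8 + 1000 + 200 = 17100
step 4: join A via merge
    card(P join A) = 100000*250/(250) = 100000
    cost = 17100 + 100000*17 + 250*8 + 100000 + 250 = 1819350
step 5: join B via hash
    card(P join B) = 100000*400/(5) = 8000000
    cost = 1819350 + 2*400*9 + 100000 = 1926550

1926550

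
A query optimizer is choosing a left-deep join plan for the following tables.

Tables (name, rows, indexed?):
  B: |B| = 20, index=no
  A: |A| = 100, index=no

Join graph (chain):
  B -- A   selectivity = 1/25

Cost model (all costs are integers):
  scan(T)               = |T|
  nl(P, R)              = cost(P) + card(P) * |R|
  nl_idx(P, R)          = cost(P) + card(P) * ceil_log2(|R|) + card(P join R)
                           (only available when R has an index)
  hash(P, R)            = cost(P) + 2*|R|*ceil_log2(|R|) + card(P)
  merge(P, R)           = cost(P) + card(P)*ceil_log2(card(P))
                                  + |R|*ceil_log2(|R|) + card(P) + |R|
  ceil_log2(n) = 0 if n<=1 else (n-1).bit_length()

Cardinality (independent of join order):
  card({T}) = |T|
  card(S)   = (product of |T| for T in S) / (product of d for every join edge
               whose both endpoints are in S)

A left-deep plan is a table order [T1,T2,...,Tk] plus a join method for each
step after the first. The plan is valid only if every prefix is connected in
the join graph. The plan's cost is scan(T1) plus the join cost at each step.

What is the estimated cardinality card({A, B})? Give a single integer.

Tables in S: A(100), B(20)
Edges inside S: B-A(d=25)
numerator = 100 * 20 = 2000
denominator = 25 = 25
card(S) = 2000 / 25 = 80

80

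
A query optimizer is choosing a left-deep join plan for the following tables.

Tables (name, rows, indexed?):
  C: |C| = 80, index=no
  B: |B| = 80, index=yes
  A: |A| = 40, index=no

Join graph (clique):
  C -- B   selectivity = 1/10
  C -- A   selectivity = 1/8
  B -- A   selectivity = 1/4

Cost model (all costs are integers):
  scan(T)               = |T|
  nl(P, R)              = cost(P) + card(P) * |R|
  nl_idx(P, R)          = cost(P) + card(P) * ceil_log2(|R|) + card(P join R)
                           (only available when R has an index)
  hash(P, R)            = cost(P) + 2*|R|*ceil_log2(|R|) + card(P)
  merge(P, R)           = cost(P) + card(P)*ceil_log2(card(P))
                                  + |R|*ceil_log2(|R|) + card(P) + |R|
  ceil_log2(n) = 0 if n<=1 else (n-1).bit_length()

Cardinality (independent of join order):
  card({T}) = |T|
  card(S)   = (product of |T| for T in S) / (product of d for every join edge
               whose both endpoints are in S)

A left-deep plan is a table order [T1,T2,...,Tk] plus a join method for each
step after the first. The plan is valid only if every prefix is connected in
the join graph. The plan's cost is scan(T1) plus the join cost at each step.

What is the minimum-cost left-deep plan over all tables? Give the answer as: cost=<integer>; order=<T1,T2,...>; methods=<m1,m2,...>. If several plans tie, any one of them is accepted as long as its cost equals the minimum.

cost=2160; order=C,A,B; methods=hash,hash

Selinger DP (subsets sized 1..n):
  {C}: scan cost=80, card=80
  {B}: scan cost=80, card=80
  {A}: scan cost=40, card=40
  {BC}: card=640; try (C,hash)→1280, (B,hash)→1280, (B,nl_idx)→1280, (C,merge)→1360, (B,merge)→1360, (C,nl)→6480 …(+1); best=1280 via (C,hash)
  {AC}: card=400; try (A,hash)→640, (C,merge)→960, (A,merge)→1000, (C,hash)→1200, (C,nl)→3240, (A,nl)→3280; best=640 via (A,hash)
  {AB}: card=800; try (A,hash)→640, (B,merge)→960, (A,merge)→1000, (B,nl_idx)→1120, (B,hash)→1200, (B,nl)→3240 …(+1); best=640 via (A,hash)
  {ABC}: card=800; try (B,hash)→2160, (A,hash)→2400, (C,hash)→2560, (B,nl_idx)→4240, (B,merge)→5280, (A,merge)→8600 …(+4); best=2160 via (B,hash)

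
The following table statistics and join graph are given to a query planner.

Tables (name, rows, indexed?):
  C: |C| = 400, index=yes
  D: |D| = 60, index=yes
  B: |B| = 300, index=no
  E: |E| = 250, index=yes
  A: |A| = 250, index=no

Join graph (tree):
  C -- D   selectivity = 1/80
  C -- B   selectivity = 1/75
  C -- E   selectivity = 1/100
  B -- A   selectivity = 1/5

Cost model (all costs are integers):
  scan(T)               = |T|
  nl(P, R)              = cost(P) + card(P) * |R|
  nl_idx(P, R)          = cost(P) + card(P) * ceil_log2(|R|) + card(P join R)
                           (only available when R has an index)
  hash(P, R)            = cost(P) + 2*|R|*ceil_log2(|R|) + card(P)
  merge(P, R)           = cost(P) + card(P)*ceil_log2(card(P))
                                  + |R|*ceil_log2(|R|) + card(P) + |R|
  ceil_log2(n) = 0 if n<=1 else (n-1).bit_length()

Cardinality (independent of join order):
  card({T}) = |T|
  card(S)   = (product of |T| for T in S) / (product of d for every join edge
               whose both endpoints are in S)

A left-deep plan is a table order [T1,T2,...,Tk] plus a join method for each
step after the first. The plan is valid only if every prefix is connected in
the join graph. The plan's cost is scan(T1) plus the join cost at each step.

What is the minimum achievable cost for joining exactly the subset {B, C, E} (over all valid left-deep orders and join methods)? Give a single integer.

9900

Selinger DP over subsets of {B,C,E}:
  {C}: scan cost=400, card=400
  {B}: scan cost=300, card=300
  {E}: scan cost=250, card=250
  {BC}: card=1600; try (C,nl_idx)→4600, (B,hash)→6200, (C,merge)→7300, (B,merge)→7400, (C,hash)→7800, (C,nl)→120300 …(+1); best=4600 via (C,nl_idx)
  {CE}: card=1000; try (C,nl_idx)→3500, (E,nl_idx)→4600, (E,hash)→4800, (C,merge)→6500, (E,merge)→6650, (C,hash)→7700 …(+2); best=3500 via (C,nl_idx)
  {BCE}: card=4000; try (B,hash)→9900, (E,hash)→10200, (B,merge)→17500, (E,nl_idx)→21400, (E,merge)→26050, (B,nl)→303500 …(+1); best=9900 via (B,hash)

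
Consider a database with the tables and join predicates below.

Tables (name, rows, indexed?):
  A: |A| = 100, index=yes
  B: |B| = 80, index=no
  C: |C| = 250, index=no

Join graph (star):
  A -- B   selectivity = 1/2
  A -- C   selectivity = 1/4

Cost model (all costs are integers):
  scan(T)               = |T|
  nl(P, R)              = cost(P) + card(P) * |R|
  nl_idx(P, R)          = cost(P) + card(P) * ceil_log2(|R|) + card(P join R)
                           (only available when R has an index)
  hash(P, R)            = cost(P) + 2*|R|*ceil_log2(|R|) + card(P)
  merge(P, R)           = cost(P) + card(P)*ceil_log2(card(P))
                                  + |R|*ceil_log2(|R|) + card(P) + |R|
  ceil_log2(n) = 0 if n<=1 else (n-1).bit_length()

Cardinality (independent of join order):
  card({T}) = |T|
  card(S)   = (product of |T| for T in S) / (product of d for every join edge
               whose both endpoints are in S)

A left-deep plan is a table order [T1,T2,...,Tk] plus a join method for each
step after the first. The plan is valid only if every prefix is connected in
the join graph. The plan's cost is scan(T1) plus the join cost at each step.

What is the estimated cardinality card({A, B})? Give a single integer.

Tables in S: A(100), B(80)
Edges inside S: A-B(d=2)
numerator = 100 * 80 = 8000
denominator = 2 = 2
card(S) = 8000 / 2 = 4000

4000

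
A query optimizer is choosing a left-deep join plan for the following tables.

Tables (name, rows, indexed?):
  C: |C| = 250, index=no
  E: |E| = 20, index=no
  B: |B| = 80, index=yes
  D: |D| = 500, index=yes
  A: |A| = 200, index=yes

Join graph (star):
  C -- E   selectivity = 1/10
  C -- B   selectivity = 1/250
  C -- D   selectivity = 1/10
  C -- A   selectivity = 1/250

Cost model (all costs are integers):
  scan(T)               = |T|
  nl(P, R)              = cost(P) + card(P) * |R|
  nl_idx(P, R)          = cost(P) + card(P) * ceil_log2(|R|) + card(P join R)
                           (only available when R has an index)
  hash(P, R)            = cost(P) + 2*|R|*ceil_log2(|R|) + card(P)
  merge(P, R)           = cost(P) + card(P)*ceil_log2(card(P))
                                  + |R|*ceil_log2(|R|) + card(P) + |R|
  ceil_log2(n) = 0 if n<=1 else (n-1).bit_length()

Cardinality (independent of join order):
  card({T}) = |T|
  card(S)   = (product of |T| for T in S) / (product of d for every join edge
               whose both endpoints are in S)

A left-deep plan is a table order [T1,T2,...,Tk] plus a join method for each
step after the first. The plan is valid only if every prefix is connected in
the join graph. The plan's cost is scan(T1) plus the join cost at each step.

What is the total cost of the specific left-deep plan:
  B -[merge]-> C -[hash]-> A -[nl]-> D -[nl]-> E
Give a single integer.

step 1: scan B: cost=80, card=80
step 2: join C via merge
    card(P join C) = 80*250/(250) = 80
    cost = 80 + 80*7 + 250*8 + 80 + 250 = 2970
step 3: join A via hash
    card(P join A) = 80*200/(250) = 64
    cost = 2970 + 2*200*8 + 80 = 6250
step 4: join D via nl
    card(P join D) = 64*500/(10) = 3200
    cost = 6250 + 64*500 = 38250
step 5: join E via nl
    card(P join E) = 3200*20/(10) = 6400
    cost = 38250 + 3200*20 = 102250

102250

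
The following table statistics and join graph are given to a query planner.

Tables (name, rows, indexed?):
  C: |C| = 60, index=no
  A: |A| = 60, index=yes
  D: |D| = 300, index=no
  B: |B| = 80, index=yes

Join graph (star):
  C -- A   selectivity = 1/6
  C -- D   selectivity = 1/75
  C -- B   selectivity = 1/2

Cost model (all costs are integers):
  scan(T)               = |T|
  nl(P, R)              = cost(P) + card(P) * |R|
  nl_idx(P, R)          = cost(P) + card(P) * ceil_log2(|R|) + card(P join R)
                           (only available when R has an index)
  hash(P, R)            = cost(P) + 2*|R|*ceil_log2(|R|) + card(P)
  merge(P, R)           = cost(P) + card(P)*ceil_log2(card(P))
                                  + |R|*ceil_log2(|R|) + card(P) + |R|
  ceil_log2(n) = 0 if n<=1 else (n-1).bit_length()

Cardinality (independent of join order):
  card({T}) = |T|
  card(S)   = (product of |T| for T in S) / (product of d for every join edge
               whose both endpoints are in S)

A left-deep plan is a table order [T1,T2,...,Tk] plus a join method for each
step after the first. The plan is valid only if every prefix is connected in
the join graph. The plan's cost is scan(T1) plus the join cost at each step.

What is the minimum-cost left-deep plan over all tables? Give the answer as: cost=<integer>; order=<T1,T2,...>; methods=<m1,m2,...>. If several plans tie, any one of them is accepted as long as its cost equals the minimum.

Selinger DP (subsets sized 1..n):
  {C}: scan cost=60, card=60
  {A}: scan cost=60, card=60
  {D}: scan cost=300, card=300
  {B}: scan cost=80, card=80
  {AC}: card=600; try (C,hash)→840, (A,hash)→840, (C,merge)→900, (A,merge)→900, (A,nl_idx)→1020, (C,nl)→3660 …(+1); best=840 via (C,hash)
  {CD}: card=240; try (C,hash)→1320, (D,merge)→3480, (C,merge)→3720, (D,hash)→5520, (D,nl)→18060, (C,nl)→18300; best=1320 via (C,hash)
  {BC}: card=2400; try (C,hash)→880, (B,merge)→1120, (C,merge)→1140, (B,hash)→1240, (B,nl_idx)→2880, (B,nl)→4860 …(+1); best=880 via (C,hash)
  {ACD}: card=2400; try (A,hash)→2280, (A,merge)→3900, (A,nl_idx)→5160, (D,hash)→6840, (D,merge)→10440, (A,nl)→15720 …(+1); best=2280 via (A,hash)
  {ABC}: card=24000; try (B,hash)→2560, (A,hash)→4000, (B,merge)→8080, (B,nl_idx)→29040, (A,merge)→32500, (A,nl_idx)→39280 …(+2); best=2560 via (B,hash)
  {BCD}: card=9600; try (B,hash)→2680, (B,merge)→4120, (D,hash)→8680, (B,nl_idx)→12600, (B,nl)→20520, (D,merge)→35080 …(+1); best=2680 via (B,hash)
  {ABCD}: card=96000; try (B,hash)→5800, (A,hash)→13000, (D,hash)→31960, (B,merge)→34120, (B,nl_idx)→115080, (A,merge)→147100 …(+5); best=5800 via (B,hash)

cost=5800; order=D,C,A,B; methods=hash,hash,hash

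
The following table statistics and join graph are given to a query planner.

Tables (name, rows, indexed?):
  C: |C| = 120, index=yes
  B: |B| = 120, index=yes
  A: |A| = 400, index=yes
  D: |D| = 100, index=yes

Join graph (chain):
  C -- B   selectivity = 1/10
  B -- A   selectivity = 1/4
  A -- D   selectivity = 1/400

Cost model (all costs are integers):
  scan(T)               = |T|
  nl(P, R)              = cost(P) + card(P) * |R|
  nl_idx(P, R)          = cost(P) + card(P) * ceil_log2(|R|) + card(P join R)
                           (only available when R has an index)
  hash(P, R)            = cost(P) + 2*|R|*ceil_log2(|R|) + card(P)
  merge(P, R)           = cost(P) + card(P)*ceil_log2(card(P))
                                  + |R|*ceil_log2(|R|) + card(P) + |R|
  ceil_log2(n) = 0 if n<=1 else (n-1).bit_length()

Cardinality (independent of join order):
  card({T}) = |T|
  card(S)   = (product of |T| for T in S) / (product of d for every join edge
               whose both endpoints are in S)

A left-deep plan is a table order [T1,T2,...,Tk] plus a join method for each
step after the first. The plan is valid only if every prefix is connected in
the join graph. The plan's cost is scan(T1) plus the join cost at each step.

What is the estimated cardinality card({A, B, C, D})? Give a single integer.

36000

Tables in S: A(400), B(120), C(120), D(100)
Edges inside S: C-B(d=10), B-A(d=4), A-D(d=400)
numerator = 400 * 120 * 120 * 100 = 576000000
denominator = 10 * 4 * 400 = 16000
card(S) = 576000000 / 16000 = 36000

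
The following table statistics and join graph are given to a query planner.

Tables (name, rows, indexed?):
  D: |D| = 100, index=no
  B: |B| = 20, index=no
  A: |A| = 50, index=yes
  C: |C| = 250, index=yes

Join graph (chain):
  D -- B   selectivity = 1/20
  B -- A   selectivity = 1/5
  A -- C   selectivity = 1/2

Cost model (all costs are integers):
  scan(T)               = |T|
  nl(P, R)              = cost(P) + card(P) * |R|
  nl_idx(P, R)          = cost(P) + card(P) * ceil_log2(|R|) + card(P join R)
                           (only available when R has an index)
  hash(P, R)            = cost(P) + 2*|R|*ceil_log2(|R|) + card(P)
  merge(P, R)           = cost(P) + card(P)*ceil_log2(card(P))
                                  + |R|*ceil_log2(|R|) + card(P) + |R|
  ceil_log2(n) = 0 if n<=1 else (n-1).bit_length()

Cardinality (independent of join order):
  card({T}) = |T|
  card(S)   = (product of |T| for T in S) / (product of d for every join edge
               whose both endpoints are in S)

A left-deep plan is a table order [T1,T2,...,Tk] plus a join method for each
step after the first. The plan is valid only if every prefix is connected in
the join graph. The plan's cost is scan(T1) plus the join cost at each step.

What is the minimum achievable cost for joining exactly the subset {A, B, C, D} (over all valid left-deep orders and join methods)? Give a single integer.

Selinger DP over subsets of {A,B,C,D}:
  {D}: scan cost=100, card=100
  {B}: scan cost=20, card=20
  {A}: scan cost=50, card=50
  {C}: scan cost=250, card=250
  {BD}: card=100; try (B,hash)→400, (D,merge)→940, (B,merge)→1020, (D,hash)→1440, (D,nl)→2020, (B,nl)→2100; best=400 via (B,hash)
  {AB}: card=200; try (B,hash)→300, (A,nl_idx)→340, (A,merge)→490, (B,merge)→520, (A,hash)→640, (A,nl)→1020 …(+1); best=300 via (B,hash)
  {AC}: card=6250; try (A,hash)→1100, (C,merge)→2650, (A,merge)→2850, (C,hash)→4100, (C,nl_idx)→6700, (A,nl_idx)→8000 …(+2); best=1100 via (A,hash)
  {ABD}: card=1000; try (A,hash)→1100, (A,merge)→1550, (D,hash)→1900, (A,nl_idx)→2000, (D,merge)→2900, (A,nl)→5400 …(+1); best=1100 via (A,hash)
  {ABC}: card=25000; try (C,merge)→4350, (C,hash)→4500, (B,hash)→7550, (C,nl_idx)→26900, (C,nl)→50300, (B,merge)→88720 …(+1); best=4350 via (C,merge)
  {ABCD}: card=125000; try (C,hash)→6100, (C,merge)→14350, (D,hash)→30750, (C,nl_idx)→134100, (C,nl)→251100, (D,merge)→405150 …(+1); best=6100 via (C,hash)

6100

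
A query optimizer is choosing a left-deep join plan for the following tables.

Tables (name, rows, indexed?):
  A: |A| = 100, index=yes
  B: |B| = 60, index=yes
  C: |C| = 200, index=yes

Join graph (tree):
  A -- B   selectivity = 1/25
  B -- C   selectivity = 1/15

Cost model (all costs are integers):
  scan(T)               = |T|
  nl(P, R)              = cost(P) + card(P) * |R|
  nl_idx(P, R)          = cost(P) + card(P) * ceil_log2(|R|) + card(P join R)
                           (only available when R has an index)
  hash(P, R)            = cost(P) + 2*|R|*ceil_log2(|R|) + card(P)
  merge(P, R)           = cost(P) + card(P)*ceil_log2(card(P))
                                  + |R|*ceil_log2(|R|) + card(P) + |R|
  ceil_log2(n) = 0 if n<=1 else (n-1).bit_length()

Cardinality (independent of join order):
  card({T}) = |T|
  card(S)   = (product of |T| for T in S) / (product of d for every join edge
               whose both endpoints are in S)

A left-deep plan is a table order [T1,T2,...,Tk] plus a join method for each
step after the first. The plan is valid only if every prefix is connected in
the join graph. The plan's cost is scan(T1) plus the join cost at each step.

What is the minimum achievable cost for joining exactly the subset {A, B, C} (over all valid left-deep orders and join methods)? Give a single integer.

3320

Selinger DP over subsets of {A,B,C}:
  {A}: scan cost=100, card=100
  {B}: scan cost=60, card=60
  {C}: scan cost=200, card=200
  {AB}: card=240; try (A,nl_idx)→720, (B,hash)→920, (B,nl_idx)→940, (A,merge)→1280, (B,merge)→1320, (A,hash)→1520 …(+2); best=720 via (A,nl_idx)
  {BC}: card=800; try (B,hash)→1120, (C,nl_idx)→1340, (B,nl_idx)→2200, (C,merge)→2280, (B,merge)→2420, (C,hash)→3320 …(+2); best=1120 via (B,hash)
  {ABC}: card=3200; try (A,hash)→3320, (C,hash)→4160, (C,merge)→4680, (C,nl_idx)→5840, (A,nl_idx)→9920, (A,merge)→10720 …(+2); best=3320 via (A,hash)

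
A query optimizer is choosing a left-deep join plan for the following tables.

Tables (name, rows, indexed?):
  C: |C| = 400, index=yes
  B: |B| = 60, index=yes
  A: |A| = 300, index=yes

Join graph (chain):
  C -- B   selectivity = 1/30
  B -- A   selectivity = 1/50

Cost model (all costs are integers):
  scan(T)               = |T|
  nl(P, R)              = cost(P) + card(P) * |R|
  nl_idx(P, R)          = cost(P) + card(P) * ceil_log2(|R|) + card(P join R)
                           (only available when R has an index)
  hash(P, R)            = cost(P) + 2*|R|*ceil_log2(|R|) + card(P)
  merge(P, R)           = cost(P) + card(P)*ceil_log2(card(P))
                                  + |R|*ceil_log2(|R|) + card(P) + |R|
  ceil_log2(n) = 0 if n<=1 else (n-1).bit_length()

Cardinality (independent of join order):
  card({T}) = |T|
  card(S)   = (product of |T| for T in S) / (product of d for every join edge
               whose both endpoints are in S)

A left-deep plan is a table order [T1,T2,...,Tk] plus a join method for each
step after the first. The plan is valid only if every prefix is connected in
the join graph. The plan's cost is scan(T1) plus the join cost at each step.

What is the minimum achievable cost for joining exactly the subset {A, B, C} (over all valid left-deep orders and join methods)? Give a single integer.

7600

Selinger DP over subsets of {A,B,C}:
  {C}: scan cost=400, card=400
  {B}: scan cost=60, card=60
  {A}: scan cost=300, card=300
  {BC}: card=800; try (C,nl_idx)→1400, (B,hash)→1520, (B,nl_idx)→3600, (C,merge)→4480, (B,merge)→4820, (C,hash)→7320 …(+2); best=1400 via (C,nl_idx)
  {AB}: card=360; try (A,nl_idx)→960, (B,hash)→1320, (B,nl_idx)→2460, (A,merge)→3480, (B,merge)→3720, (A,hash)→5520 …(+2); best=960 via (A,nl_idx)
  {ABC}: card=4800; try (A,hash)→7600, (C,hash)→8520, (C,merge)→8560, (C,nl_idx)→9000, (A,merge)→13200, (A,nl_idx)→13400 …(+2); best=7600 via (A,hash)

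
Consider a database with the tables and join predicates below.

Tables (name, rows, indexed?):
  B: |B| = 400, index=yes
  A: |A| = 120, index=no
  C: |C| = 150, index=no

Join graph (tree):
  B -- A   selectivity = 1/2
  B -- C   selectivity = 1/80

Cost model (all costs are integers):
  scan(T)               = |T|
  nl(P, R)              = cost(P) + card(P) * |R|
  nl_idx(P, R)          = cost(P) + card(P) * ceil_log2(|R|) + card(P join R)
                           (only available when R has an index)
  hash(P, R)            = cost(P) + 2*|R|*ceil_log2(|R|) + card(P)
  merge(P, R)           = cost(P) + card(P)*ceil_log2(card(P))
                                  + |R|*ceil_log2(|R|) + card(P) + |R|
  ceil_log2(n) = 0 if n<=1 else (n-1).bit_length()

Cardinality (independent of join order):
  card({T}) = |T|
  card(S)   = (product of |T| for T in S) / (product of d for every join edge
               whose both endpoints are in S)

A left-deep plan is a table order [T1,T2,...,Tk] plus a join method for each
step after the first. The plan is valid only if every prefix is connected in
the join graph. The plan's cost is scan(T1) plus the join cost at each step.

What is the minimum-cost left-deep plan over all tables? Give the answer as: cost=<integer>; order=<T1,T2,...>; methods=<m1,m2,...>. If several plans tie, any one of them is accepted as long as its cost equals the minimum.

cost=4680; order=C,B,A; methods=nl_idx,hash

Selinger DP (subsets sized 1..n):
  {B}: scan cost=400, card=400
  {A}: scan cost=120, card=120
  {C}: scan cost=150, card=150
  {AB}: card=24000; try (A,hash)→2480, (B,merge)→5080, (A,merge)→5360, (B,hash)→7440, (B,nl_idx)→25200, (B,nl)→48120 …(+1); best=2480 via (A,hash)
  {BC}: card=750; try (B,nl_idx)→2250, (C,hash)→3200, (B,merge)→5500, (C,merge)→5750, (B,hash)→7500, (B,nl)→60150 …(+1); best=2250 via (B,nl_idx)
  {ABC}: card=45000; try (A,hash)→4680, (A,merge)→11460, (C,hash)→28880, (A,nl)→92250, (C,merge)→387830, (C,nl)→3602480; best=4680 via (A,hash)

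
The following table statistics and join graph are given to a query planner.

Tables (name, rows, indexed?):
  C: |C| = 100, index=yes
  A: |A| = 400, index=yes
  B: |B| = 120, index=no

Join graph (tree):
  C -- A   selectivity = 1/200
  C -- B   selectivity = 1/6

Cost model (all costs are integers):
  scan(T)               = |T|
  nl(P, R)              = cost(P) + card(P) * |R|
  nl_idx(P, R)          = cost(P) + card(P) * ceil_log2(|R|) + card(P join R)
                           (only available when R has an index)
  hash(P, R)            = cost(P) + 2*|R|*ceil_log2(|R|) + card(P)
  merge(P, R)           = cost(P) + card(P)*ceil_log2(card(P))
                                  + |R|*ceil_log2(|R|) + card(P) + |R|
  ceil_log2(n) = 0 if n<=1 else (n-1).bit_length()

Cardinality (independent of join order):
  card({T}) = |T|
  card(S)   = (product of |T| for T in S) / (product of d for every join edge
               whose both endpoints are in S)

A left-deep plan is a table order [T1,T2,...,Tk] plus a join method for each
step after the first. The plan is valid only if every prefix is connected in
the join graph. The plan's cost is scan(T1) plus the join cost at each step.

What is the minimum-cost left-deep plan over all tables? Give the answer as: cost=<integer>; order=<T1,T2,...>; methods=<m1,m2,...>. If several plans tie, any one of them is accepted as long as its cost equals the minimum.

cost=3080; order=C,A,B; methods=nl_idx,hash

Selinger DP (subsets sized 1..n):
  {C}: scan cost=100, card=100
  {A}: scan cost=400, card=400
  {B}: scan cost=120, card=120
  {AC}: card=200; try (A,nl_idx)→1200, (C,hash)→2200, (C,nl_idx)→3400, (A,merge)→4900, (C,merge)→5200, (A,hash)→7400 …(+2); best=1200 via (A,nl_idx)
  {BC}: card=2000; try (C,hash)→1640, (B,merge)→1860, (C,merge)→1880, (B,hash)→1880, (C,nl_idx)→2960, (B,nl)→12100 …(+1); best=1640 via (C,hash)
  {ABC}: card=4000; try (B,hash)→3080, (B,merge)→3960, (A,hash)→10840, (A,nl_idx)→23640, (B,nl)→25200, (A,merge)→29640 …(+1); best=3080 via (B,hash)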